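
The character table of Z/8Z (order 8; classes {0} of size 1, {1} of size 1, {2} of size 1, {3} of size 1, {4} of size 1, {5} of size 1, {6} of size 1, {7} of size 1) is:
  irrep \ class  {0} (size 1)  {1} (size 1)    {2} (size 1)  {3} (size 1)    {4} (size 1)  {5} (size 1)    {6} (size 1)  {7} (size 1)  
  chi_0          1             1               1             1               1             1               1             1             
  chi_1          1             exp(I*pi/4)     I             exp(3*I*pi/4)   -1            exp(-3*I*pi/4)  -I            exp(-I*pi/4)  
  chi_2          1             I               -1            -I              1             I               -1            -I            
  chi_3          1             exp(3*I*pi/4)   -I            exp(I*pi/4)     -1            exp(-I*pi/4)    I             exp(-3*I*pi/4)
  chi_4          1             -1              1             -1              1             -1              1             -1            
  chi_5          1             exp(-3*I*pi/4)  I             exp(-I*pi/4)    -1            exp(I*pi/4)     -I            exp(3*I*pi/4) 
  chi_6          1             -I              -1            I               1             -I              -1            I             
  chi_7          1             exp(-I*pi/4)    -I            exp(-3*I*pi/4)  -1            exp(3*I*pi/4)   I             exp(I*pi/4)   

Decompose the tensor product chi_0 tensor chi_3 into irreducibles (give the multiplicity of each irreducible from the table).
chi_0 tensor chi_3 = chi_3 (all other irreducibles have multiplicity 0).

Argument: The character of a tensor product is the pointwise product (chi_0 * chi_3)(C) = chi_0(C) * chi_3(C):
  {0}: (1)*(1), {1}: (1)*(exp(3*I*pi/4)), {2}: (1)*(-I), {3}: (1)*(exp(I*pi/4)), {4}: (1)*(-1), {5}: (1)*(exp(-I*pi/4)), {6}: (1)*(I), {7}: (1)*(exp(-3*I*pi/4))
so (chi_0 * chi_3) takes values
  {0} -> 1, {1} -> exp(3*I*pi/4), {2} -> -I, {3} -> exp(I*pi/4), {4} -> -1, {5} -> exp(-I*pi/4), {6} -> I, {7} -> exp(-3*I*pi/4).
Now take the inner product of this character with each irreducible chi from the table, <chi_0*chi_3, chi> = (1/8) sum_C |C| (chi_0*chi_3)(C) conj(chi(C)):
  <chi_0*chi_3, chi_0> = (1/8)[1*(1)*conj(1) + 1*(exp(3*I*pi/4))*conj(1) + 1*(-I)*conj(1) + 1*(exp(I*pi/4))*conj(1) + 1*(-1)*conj(1) + 1*(exp(-I*pi/4))*conj(1) + 1*(I)*conj(1) + 1*(exp(-3*I*pi/4))*conj(1)]
      = (1/8)[(1) + (exp(3*I*pi/4)) + (-I) + (exp(I*pi/4)) + (-1) + (exp(-I*pi/4)) + (I) + (exp(-3*I*pi/4))] = 0/8 = 0
  <chi_0*chi_3, chi_1> = (1/8)[1*(1)*conj(1) + 1*(exp(3*I*pi/4))*conj(exp(I*pi/4)) + 1*(-I)*conj(I) + 1*(exp(I*pi/4))*conj(exp(3*I*pi/4)) + 1*(-1)*conj(-1) + 1*(exp(-I*pi/4))*conj(exp(-3*I*pi/4)) + 1*(I)*conj(-I) + 1*(exp(-3*I*pi/4))*conj(exp(-I*pi/4))]
      = (1/8)[(1) + (I) + (-1) + (-I) + (1) + (I) + (-1) + (-I)] = 0/8 = 0
  <chi_0*chi_3, chi_2> = (1/8)[1*(1)*conj(1) + 1*(exp(3*I*pi/4))*conj(I) + 1*(-I)*conj(-1) + 1*(exp(I*pi/4))*conj(-I) + 1*(-1)*conj(1) + 1*(exp(-I*pi/4))*conj(I) + 1*(I)*conj(-1) + 1*(exp(-3*I*pi/4))*conj(-I)]
      = (1/8)[(1) + (-exp(-3*I*pi/4)) + (I) + (exp(3*I*pi/4)) + (-1) + (-exp(I*pi/4)) + (-I) + (exp(-I*pi/4))] = 0/8 = 0
  <chi_0*chi_3, chi_3> = (1/8)[1*(1)*conj(1) + 1*(exp(3*I*pi/4))*conj(exp(3*I*pi/4)) + 1*(-I)*conj(-I) + 1*(exp(I*pi/4))*conj(exp(I*pi/4)) + 1*(-1)*conj(-1) + 1*(exp(-I*pi/4))*conj(exp(-I*pi/4)) + 1*(I)*conj(I) + 1*(exp(-3*I*pi/4))*conj(exp(-3*I*pi/4))]
      = (1/8)[(1) + (1) + (1) + (1) + (1) + (1) + (1) + (1)] = 8/8 = 1
  <chi_0*chi_3, chi_4> = (1/8)[1*(1)*conj(1) + 1*(exp(3*I*pi/4))*conj(-1) + 1*(-I)*conj(1) + 1*(exp(I*pi/4))*conj(-1) + 1*(-1)*conj(1) + 1*(exp(-I*pi/4))*conj(-1) + 1*(I)*conj(1) + 1*(exp(-3*I*pi/4))*conj(-1)]
      = (1/8)[(1) + (-exp(3*I*pi/4)) + (-I) + (-exp(I*pi/4)) + (-1) + (-exp(-I*pi/4)) + (I) + (-exp(-3*I*pi/4))] = 0/8 = 0
  <chi_0*chi_3, chi_5> = (1/8)[1*(1)*conj(1) + 1*(exp(3*I*pi/4))*conj(exp(-3*I*pi/4)) + 1*(-I)*conj(I) + 1*(exp(I*pi/4))*conj(exp(-I*pi/4)) + 1*(-1)*conj(-1) + 1*(exp(-I*pi/4))*conj(exp(I*pi/4)) + 1*(I)*conj(-I) + 1*(exp(-3*I*pi/4))*conj(exp(3*I*pi/4))]
      = (1/8)[(1) + (-I) + (-1) + (I) + (1) + (-I) + (-1) + (I)] = 0/8 = 0
  <chi_0*chi_3, chi_6> = (1/8)[1*(1)*conj(1) + 1*(exp(3*I*pi/4))*conj(-I) + 1*(-I)*conj(-1) + 1*(exp(I*pi/4))*conj(I) + 1*(-1)*conj(1) + 1*(exp(-I*pi/4))*conj(-I) + 1*(I)*conj(-1) + 1*(exp(-3*I*pi/4))*conj(I)]
      = (1/8)[(1) + (exp(-3*I*pi/4)) + (I) + (-exp(3*I*pi/4)) + (-1) + (exp(I*pi/4)) + (-I) + (-exp(-I*pi/4))] = 0/8 = 0
  <chi_0*chi_3, chi_7> = (1/8)[1*(1)*conj(1) + 1*(exp(3*I*pi/4))*conj(exp(-I*pi/4)) + 1*(-I)*conj(-I) + 1*(exp(I*pi/4))*conj(exp(-3*I*pi/4)) + 1*(-1)*conj(-1) + 1*(exp(-I*pi/4))*conj(exp(3*I*pi/4)) + 1*(I)*conj(I) + 1*(exp(-3*I*pi/4))*conj(exp(I*pi/4))]
      = (1/8)[(1) + (-1) + (1) + (-1) + (1) + (-1) + (1) + (-1)] = 0/8 = 0
(Exp terms are combined using exp(i*s)*conj(exp(i*t)) = exp(i*(s-t)), and sums of them are collapsed using the identity that for every m > 1 the m distinct m-th roots of unity sum to 0, e.g. 1 + exp(2*I*pi/3) + exp(-2*I*pi/3) = 0.)
Hence the multiplicities are chi_3: 1. Dimension check: dim(chi_0)*dim(chi_3) = 1*1 = 1 and sum (mult * dim) = 1*1 = 1.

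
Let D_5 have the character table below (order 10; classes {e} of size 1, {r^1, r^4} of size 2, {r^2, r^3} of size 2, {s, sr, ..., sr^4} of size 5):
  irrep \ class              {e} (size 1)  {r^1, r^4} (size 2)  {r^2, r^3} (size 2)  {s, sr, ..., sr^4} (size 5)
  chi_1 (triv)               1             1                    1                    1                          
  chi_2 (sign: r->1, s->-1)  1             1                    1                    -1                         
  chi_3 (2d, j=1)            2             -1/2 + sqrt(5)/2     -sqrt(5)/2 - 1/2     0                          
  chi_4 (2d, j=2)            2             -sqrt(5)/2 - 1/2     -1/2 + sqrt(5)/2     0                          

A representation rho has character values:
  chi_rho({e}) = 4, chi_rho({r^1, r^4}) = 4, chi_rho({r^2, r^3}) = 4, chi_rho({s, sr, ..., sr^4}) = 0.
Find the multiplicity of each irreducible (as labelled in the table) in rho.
Multiplicities: chi_1: 2, chi_2: 2, chi_3: 0, chi_4: 0.

Argument: Use <chi_rho, chi> = (1/|G|) sum_C |C| * chi_rho(C) * conj(chi(C)) with |G| = 10 for each irreducible chi in the table:
  <chi_rho, chi_1> = (1/10)[1*(4)*conj(1) + 2*(4)*conj(1) + 2*(4)*conj(1) + 5*(0)*conj(1)]
      = (1/10)[(4) + (8) + (8) + (0)] = 20/10 = 2
  <chi_rho, chi_2> = (1/10)[1*(4)*conj(1) + 2*(4)*conj(1) + 2*(4)*conj(1) + 5*(0)*conj(-1)]
      = (1/10)[(4) + (8) + (8) + (0)] = 20/10 = 2
  <chi_rho, chi_3> = (1/10)[1*(4)*conj(2) + 2*(4)*conj(-1/2 + sqrt(5)/2) + 2*(4)*conj(-sqrt(5)/2 - 1/2) + 5*(0)*conj(0)]
      = (1/10)[(8) + (-4 + 4*sqrt(5)) + (-4*sqrt(5) - 4) + (0)] = 0/10 = 0
  <chi_rho, chi_4> = (1/10)[1*(4)*conj(2) + 2*(4)*conj(-sqrt(5)/2 - 1/2) + 2*(4)*conj(-1/2 + sqrt(5)/2) + 5*(0)*conj(0)]
      = (1/10)[(8) + (-4*sqrt(5) - 4) + (-4 + 4*sqrt(5)) + (0)] = 0/10 = 0
Dimension check: dim(rho) = sum (mult * dim) = 2*1 + 2*1 + 0*2 + 0*2 = 4 = chi_rho(e) = 4.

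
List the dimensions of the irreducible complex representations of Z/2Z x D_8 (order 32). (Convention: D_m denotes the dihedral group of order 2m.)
Dimensions: 1, 1, 1, 1, 1, 1, 1, 1, 2, 2, 2, 2, 2, 2

Why: There are 14 irreducibles (= number of conjugacy classes). Their dimensions d_i satisfy sum d_i^2 = |G| = 32: 1 + 1 + 1 + 1 + 1 + 1 + 1 + 1 + 4 + 4 + 4 + 4 + 4 + 4 = 32. (For the product with Z/2Z: each of the 2 1-dim characters of Z/2Z tensors with each irrep of D_8, giving 2 copies of each D_8-dimension.)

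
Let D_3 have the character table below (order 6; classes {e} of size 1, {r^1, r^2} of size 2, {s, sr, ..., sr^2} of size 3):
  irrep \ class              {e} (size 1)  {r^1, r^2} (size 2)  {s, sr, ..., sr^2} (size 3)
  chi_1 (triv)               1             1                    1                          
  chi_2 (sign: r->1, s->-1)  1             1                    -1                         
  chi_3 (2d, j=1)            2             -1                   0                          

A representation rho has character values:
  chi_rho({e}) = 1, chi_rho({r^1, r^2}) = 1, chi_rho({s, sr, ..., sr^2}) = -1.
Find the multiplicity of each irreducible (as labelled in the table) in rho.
Multiplicities: chi_1: 0, chi_2: 1, chi_3: 0.

Derivation: Use <chi_rho, chi> = (1/|G|) sum_C |C| * chi_rho(C) * conj(chi(C)) with |G| = 6 for each irreducible chi in the table:
  <chi_rho, chi_1> = (1/6)[1*(1)*conj(1) + 2*(1)*conj(1) + 3*(-1)*conj(1)]
      = (1/6)[(1) + (2) + (-3)] = 0/6 = 0
  <chi_rho, chi_2> = (1/6)[1*(1)*conj(1) + 2*(1)*conj(1) + 3*(-1)*conj(-1)]
      = (1/6)[(1) + (2) + (3)] = 6/6 = 1
  <chi_rho, chi_3> = (1/6)[1*(1)*conj(2) + 2*(1)*conj(-1) + 3*(-1)*conj(0)]
      = (1/6)[(2) + (-2) + (0)] = 0/6 = 0
Dimension check: dim(rho) = sum (mult * dim) = 0*1 + 1*1 + 0*2 = 1 = chi_rho(e) = 1.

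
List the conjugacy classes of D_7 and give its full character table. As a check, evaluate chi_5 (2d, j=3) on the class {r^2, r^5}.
Conjugacy classes: {e} of size 1, {r^1, r^6} of size 2, {r^2, r^5} of size 2, {r^3, r^4} of size 2, {s, sr, ..., sr^6} of size 7.
Character table:
  irrep \ class              {e} (size 1)  {r^1, r^6} (size 2)  {r^2, r^5} (size 2)  {r^3, r^4} (size 2)  {s, sr, ..., sr^6} (size 7)
  chi_1 (triv)               1             1                    1                    1                    1                          
  chi_2 (sign: r->1, s->-1)  1             1                    1                    1                    -1                         
  chi_3 (2d, j=1)            2             2*cos(2*pi/7)        -2*cos(3*pi/7)       -2*cos(pi/7)         0                          
  chi_4 (2d, j=2)            2             -2*cos(3*pi/7)       -2*cos(pi/7)         2*cos(2*pi/7)        0                          
  chi_5 (2d, j=3)            2             -2*cos(pi/7)         2*cos(2*pi/7)        -2*cos(3*pi/7)       0                          

Spot check: chi_5 (2d, j=3) on {r^2, r^5} = 2*cos(2*pi/7).

Working: D_7 has order 2*7 = 14 with 5 conjugacy classes, hence 5 irreducibles. Sum of squared dims 1 + 1 + 4 + 4 + 4 = 14 = |G|. Linear characters come from the abelianisation; the 2-dimensional irreps have character r^k -> 2*cos(2*pi*j*k/7), reflections -> 0.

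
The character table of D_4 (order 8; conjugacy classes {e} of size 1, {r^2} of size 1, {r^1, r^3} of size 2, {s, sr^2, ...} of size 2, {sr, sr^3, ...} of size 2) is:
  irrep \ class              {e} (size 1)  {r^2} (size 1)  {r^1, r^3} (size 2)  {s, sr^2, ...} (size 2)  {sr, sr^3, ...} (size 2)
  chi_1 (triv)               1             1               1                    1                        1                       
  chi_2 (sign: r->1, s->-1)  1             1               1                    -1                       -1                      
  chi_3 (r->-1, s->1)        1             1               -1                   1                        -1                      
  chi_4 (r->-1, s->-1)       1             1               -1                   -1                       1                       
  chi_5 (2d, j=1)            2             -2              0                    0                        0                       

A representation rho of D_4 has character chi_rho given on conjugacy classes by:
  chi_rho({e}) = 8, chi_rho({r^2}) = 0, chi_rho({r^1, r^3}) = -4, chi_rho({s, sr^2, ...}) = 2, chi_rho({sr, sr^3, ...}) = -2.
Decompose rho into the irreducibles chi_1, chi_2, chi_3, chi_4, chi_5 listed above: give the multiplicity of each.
Multiplicities: chi_1: 0, chi_2: 0, chi_3: 3, chi_4: 1, chi_5: 2.

Explanation: Use <chi_rho, chi> = (1/|G|) sum_C |C| * chi_rho(C) * conj(chi(C)) with |G| = 8 for each irreducible chi in the table:
  <chi_rho, chi_1> = (1/8)[1*(8)*conj(1) + 1*(0)*conj(1) + 2*(-4)*conj(1) + 2*(2)*conj(1) + 2*(-2)*conj(1)]
      = (1/8)[(8) + (0) + (-8) + (4) + (-4)] = 0/8 = 0
  <chi_rho, chi_2> = (1/8)[1*(8)*conj(1) + 1*(0)*conj(1) + 2*(-4)*conj(1) + 2*(2)*conj(-1) + 2*(-2)*conj(-1)]
      = (1/8)[(8) + (0) + (-8) + (-4) + (4)] = 0/8 = 0
  <chi_rho, chi_3> = (1/8)[1*(8)*conj(1) + 1*(0)*conj(1) + 2*(-4)*conj(-1) + 2*(2)*conj(1) + 2*(-2)*conj(-1)]
      = (1/8)[(8) + (0) + (8) + (4) + (4)] = 24/8 = 3
  <chi_rho, chi_4> = (1/8)[1*(8)*conj(1) + 1*(0)*conj(1) + 2*(-4)*conj(-1) + 2*(2)*conj(-1) + 2*(-2)*conj(1)]
      = (1/8)[(8) + (0) + (8) + (-4) + (-4)] = 8/8 = 1
  <chi_rho, chi_5> = (1/8)[1*(8)*conj(2) + 1*(0)*conj(-2) + 2*(-4)*conj(0) + 2*(2)*conj(0) + 2*(-2)*conj(0)]
      = (1/8)[(16) + (0) + (0) + (0) + (0)] = 16/8 = 2
Dimension check: dim(rho) = sum (mult * dim) = 0*1 + 0*1 + 3*1 + 1*1 + 2*2 = 8 = chi_rho(e) = 8.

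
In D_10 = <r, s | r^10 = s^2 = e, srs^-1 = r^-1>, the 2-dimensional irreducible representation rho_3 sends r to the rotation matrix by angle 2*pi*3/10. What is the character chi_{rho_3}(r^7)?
chi_{rho_3}(r^7) = 2*cos(2*pi*3*7/10) = 1/2 + sqrt(5)/2

rho_3(r^7) is rotation by angle 2*pi*3*7/10, whose trace is 2*cos(2*pi*3*7/10) = 1/2 + sqrt(5)/2.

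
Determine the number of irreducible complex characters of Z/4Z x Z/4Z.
16

Solution. The number of irreducible complex representations of a finite group equals its number of conjugacy classes. Z/4Z x Z/4Z is abelian of order 16, so every element is its own conjugacy class: 16 classes, so Z/4Z x Z/4Z (order 16) has exactly 16 irreducible complex representations.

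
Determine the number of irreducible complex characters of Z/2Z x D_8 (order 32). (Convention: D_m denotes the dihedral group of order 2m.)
14

Details: The number of irreducible complex representations of a finite group equals its number of conjugacy classes. For a direct product, #classes(G x H) = #classes(G) * #classes(H). Z/2Z has 2 classes (abelian), D_8 has 7 classes, so 2 * 7 = 14, so Z/2Z x D_8 (order 32) has exactly 14 irreducible complex representations.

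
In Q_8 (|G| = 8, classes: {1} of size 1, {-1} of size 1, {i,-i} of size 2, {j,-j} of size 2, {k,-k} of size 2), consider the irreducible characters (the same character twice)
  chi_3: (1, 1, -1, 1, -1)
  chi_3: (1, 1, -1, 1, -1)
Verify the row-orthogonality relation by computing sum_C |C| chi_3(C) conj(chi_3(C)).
Sum = 8 = |G| = 8; so <chi_3, chi_3> = 1 (norm-1 confirms irreducibility).

Compute term by term over conjugacy classes (|C| * chi_3(C) * conj(chi_3(C))):
  1*(1)*conj(1) + 1*(1)*conj(1) + 2*(-1)*conj(-1) + 2*(1)*conj(1) + 2*(-1)*conj(-1)
  = (1) + (1) + (2) + (2) + (2)
  = 8.
Dividing by |G| = 8 gives 8/8 = 1, matching the row-orthogonality relation <chi_3, chi_3> = [chi_3 = chi_3].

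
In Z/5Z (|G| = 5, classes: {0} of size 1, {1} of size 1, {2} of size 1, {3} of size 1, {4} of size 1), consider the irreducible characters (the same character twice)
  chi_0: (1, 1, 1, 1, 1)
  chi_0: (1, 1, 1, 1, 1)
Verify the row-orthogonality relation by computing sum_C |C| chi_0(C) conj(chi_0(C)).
Sum = 5 = |G| = 5; so <chi_0, chi_0> = 1 (norm-1 confirms irreducibility).

Justification: Compute term by term over conjugacy classes (|C| * chi_0(C) * conj(chi_0(C))):
  1*(1)*conj(1) + 1*(1)*conj(1) + 1*(1)*conj(1) + 1*(1)*conj(1) + 1*(1)*conj(1)
  = (1) + (1) + (1) + (1) + (1)
  = 5.
(Exp terms are combined using exp(i*s)*conj(exp(i*t)) = exp(i*(s-t)), and sums of them are collapsed using the identity that for every m > 1 the m distinct m-th roots of unity sum to 0, e.g. 1 + exp(2*I*pi/3) + exp(-2*I*pi/3) = 0.)
Dividing by |G| = 5 gives 5/5 = 1, matching the row-orthogonality relation <chi_0, chi_0> = [chi_0 = chi_0].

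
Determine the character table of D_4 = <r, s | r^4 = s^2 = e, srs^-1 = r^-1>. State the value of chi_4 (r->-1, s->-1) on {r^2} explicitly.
Conjugacy classes: {e} of size 1, {r^2} of size 1, {r^1, r^3} of size 2, {s, sr^2, ...} of size 2, {sr, sr^3, ...} of size 2.
Character table:
  irrep \ class              {e} (size 1)  {r^2} (size 1)  {r^1, r^3} (size 2)  {s, sr^2, ...} (size 2)  {sr, sr^3, ...} (size 2)
  chi_1 (triv)               1             1               1                    1                        1                       
  chi_2 (sign: r->1, s->-1)  1             1               1                    -1                       -1                      
  chi_3 (r->-1, s->1)        1             1               -1                   1                        -1                      
  chi_4 (r->-1, s->-1)       1             1               -1                   -1                       1                       
  chi_5 (2d, j=1)            2             -2              0                    0                        0                       

Spot check: chi_4 (r->-1, s->-1) on {r^2} = 1.

Explanation: D_4 has order 2*4 = 8 with 5 conjugacy classes, hence 5 irreducibles. Sum of squared dims 1 + 1 + 1 + 1 + 4 = 8 = |G|. Linear characters come from the abelianisation; the 2-dimensional irreps have character r^k -> 2*cos(2*pi*j*k/4), reflections -> 0.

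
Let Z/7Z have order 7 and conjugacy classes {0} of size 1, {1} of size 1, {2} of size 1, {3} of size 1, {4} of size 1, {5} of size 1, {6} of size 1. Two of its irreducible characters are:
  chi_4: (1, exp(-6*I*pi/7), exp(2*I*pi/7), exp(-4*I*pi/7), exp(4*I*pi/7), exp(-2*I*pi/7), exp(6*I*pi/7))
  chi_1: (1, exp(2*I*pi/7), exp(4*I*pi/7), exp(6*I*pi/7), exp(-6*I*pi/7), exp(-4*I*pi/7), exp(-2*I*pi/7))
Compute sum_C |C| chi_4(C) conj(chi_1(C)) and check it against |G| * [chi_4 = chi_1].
Sum = 0; so <chi_4, chi_1> = 0 (distinct irreducibles are orthogonal).

Reasoning: Compute term by term over conjugacy classes (|C| * chi_4(C) * conj(chi_1(C))):
  1*(1)*conj(1) + 1*(exp(-6*I*pi/7))*conj(exp(2*I*pi/7)) + 1*(exp(2*I*pi/7))*conj(exp(4*I*pi/7)) + 1*(exp(-4*I*pi/7))*conj(exp(6*I*pi/7)) + 1*(exp(4*I*pi/7))*conj(exp(-6*I*pi/7)) + 1*(exp(-2*I*pi/7))*conj(exp(-4*I*pi/7)) + 1*(exp(6*I*pi/7))*conj(exp(-2*I*pi/7))
  = (1) + (exp(6*I*pi/7)) + (exp(-2*I*pi/7)) + (exp(4*I*pi/7)) + (exp(-4*I*pi/7)) + (exp(2*I*pi/7)) + (exp(-6*I*pi/7))
  = 0.
(Exp terms are combined using exp(i*s)*conj(exp(i*t)) = exp(i*(s-t)), and sums of them are collapsed using the identity that for every m > 1 the m distinct m-th roots of unity sum to 0, e.g. 1 + exp(2*I*pi/3) + exp(-2*I*pi/3) = 0.)
Dividing by |G| = 7 gives 0/7 = 0, matching the row-orthogonality relation <chi_4, chi_1> = [chi_4 = chi_1].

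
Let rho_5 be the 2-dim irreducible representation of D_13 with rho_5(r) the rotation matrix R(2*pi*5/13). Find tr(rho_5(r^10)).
chi_{rho_5}(r^10) = 2*cos(2*pi*5*10/13) = 2*cos(4*pi/13)

Details: rho_5(r^10) is rotation by angle 2*pi*5*10/13, whose trace is 2*cos(2*pi*5*10/13) = 2*cos(4*pi/13).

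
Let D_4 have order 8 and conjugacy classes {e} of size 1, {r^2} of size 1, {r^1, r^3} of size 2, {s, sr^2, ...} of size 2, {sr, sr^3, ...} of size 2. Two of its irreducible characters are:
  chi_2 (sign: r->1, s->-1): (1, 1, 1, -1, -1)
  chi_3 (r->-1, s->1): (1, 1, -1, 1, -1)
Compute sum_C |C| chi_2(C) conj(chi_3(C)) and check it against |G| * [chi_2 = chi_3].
Sum = 0; so <chi_2, chi_3> = 0 (distinct irreducibles are orthogonal).

Explanation: Compute term by term over conjugacy classes (|C| * chi_2(C) * conj(chi_3(C))):
  1*(1)*conj(1) + 1*(1)*conj(1) + 2*(1)*conj(-1) + 2*(-1)*conj(1) + 2*(-1)*conj(-1)
  = (1) + (1) + (-2) + (-2) + (2)
  = 0.
Dividing by |G| = 8 gives 0/8 = 0, matching the row-orthogonality relation <chi_2, chi_3> = [chi_2 = chi_3].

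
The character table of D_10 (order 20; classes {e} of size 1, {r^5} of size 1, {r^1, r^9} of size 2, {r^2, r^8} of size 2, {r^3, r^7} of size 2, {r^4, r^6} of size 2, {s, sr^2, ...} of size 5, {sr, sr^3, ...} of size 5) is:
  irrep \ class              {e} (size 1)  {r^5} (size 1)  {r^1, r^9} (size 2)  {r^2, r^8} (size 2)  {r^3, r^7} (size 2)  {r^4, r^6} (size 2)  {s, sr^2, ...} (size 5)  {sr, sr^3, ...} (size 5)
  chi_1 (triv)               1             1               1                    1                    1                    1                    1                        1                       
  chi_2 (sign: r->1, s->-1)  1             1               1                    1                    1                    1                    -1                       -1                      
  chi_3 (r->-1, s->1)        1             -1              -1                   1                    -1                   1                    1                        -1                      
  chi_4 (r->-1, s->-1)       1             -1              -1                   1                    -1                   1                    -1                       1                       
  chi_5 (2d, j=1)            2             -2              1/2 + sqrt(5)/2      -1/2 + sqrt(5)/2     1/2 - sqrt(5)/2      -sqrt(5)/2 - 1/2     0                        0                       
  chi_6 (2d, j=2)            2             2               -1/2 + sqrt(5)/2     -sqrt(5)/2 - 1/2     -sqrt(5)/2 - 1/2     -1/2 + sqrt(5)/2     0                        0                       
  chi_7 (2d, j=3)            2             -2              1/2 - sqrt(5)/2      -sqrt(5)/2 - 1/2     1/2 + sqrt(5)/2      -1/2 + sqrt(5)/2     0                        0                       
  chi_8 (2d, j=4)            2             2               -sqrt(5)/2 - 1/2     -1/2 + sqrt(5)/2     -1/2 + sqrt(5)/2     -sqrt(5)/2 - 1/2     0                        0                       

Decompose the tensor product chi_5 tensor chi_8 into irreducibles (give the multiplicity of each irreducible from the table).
chi_5 tensor chi_8 = chi_3 + chi_4 + chi_7 (all other irreducibles have multiplicity 0).

Explanation: The character of a tensor product is the pointwise product (chi_5 * chi_8)(C) = chi_5(C) * chi_8(C):
  {e}: (2)*(2), {r^5}: (-2)*(2), {r^1, r^9}: (1/2 + sqrt(5)/2)*(-sqrt(5)/2 - 1/2), {r^2, r^8}: (-1/2 + sqrt(5)/2)*(-1/2 + sqrt(5)/2), {r^3, r^7}: (1/2 - sqrt(5)/2)*(-1/2 + sqrt(5)/2), {r^4, r^6}: (-sqrt(5)/2 - 1/2)*(-sqrt(5)/2 - 1/2), {s, sr^2, ...}: (0)*(0), {sr, sr^3, ...}: (0)*(0)
so (chi_5 * chi_8) takes values
  {e} -> 4, {r^5} -> -4, {r^1, r^9} -> -3/2 - sqrt(5)/2, {r^2, r^8} -> 3/2 - sqrt(5)/2, {r^3, r^7} -> -3/2 + sqrt(5)/2, {r^4, r^6} -> sqrt(5)/2 + 3/2, {s, sr^2, ...} -> 0, {sr, sr^3, ...} -> 0.
Now take the inner product of this character with each irreducible chi from the table, <chi_5*chi_8, chi> = (1/20) sum_C |C| (chi_5*chi_8)(C) conj(chi(C)):
  <chi_5*chi_8, chi_1> = (1/20)[1*(4)*conj(1) + 1*(-4)*conj(1) + 2*(-3/2 - sqrt(5)/2)*conj(1) + 2*(3/2 - sqrt(5)/2)*conj(1) + 2*(-3/2 + sqrt(5)/2)*conj(1) + 2*(sqrt(5)/2 + 3/2)*conj(1) + 5*(0)*conj(1) + 5*(0)*conj(1)]
      = (1/20)[(4) + (-4) + (-3 - sqrt(5)) + (3 - sqrt(5)) + (-3 + sqrt(5)) + (sqrt(5) + 3) + (0) + (0)] = 0/20 = 0
  <chi_5*chi_8, chi_2> = (1/20)[1*(4)*conj(1) + 1*(-4)*conj(1) + 2*(-3/2 - sqrt(5)/2)*conj(1) + 2*(3/2 - sqrt(5)/2)*conj(1) + 2*(-3/2 + sqrt(5)/2)*conj(1) + 2*(sqrt(5)/2 + 3/2)*conj(1) + 5*(0)*conj(-1) + 5*(0)*conj(-1)]
      = (1/20)[(4) + (-4) + (-3 - sqrt(5)) + (3 - sqrt(5)) + (-3 + sqrt(5)) + (sqrt(5) + 3) + (0) + (0)] = 0/20 = 0
  <chi_5*chi_8, chi_3> = (1/20)[1*(4)*conj(1) + 1*(-4)*conj(-1) + 2*(-3/2 - sqrt(5)/2)*conj(-1) + 2*(3/2 - sqrt(5)/2)*conj(1) + 2*(-3/2 + sqrt(5)/2)*conj(-1) + 2*(sqrt(5)/2 + 3/2)*conj(1) + 5*(0)*conj(1) + 5*(0)*conj(-1)]
      = (1/20)[(4) + (4) + (sqrt(5) + 3) + (3 - sqrt(5)) + (3 - sqrt(5)) + (sqrt(5) + 3) + (0) + (0)] = 20/20 = 1
  <chi_5*chi_8, chi_4> = (1/20)[1*(4)*conj(1) + 1*(-4)*conj(-1) + 2*(-3/2 - sqrt(5)/2)*conj(-1) + 2*(3/2 - sqrt(5)/2)*conj(1) + 2*(-3/2 + sqrt(5)/2)*conj(-1) + 2*(sqrt(5)/2 + 3/2)*conj(1) + 5*(0)*conj(-1) + 5*(0)*conj(1)]
      = (1/20)[(4) + (4) + (sqrt(5) + 3) + (3 - sqrt(5)) + (3 - sqrt(5)) + (sqrt(5) + 3) + (0) + (0)] = 20/20 = 1
  <chi_5*chi_8, chi_5> = (1/20)[1*(4)*conj(2) + 1*(-4)*conj(-2) + 2*(-3/2 - sqrt(5)/2)*conj(1/2 + sqrt(5)/2) + 2*(3/2 - sqrt(5)/2)*conj(-1/2 + sqrt(5)/2) + 2*(-3/2 + sqrt(5)/2)*conj(1/2 - sqrt(5)/2) + 2*(sqrt(5)/2 + 3/2)*conj(-sqrt(5)/2 - 1/2) + 5*(0)*conj(0) + 5*(0)*conj(0)]
      = (1/20)[(8) + (8) + (-2*sqrt(5) - 4) + (-4 + 2*sqrt(5)) + (-4 + 2*sqrt(5)) + (-2*sqrt(5) - 4) + (0) + (0)] = 0/20 = 0
  <chi_5*chi_8, chi_6> = (1/20)[1*(4)*conj(2) + 1*(-4)*conj(2) + 2*(-3/2 - sqrt(5)/2)*conj(-1/2 + sqrt(5)/2) + 2*(3/2 - sqrt(5)/2)*conj(-sqrt(5)/2 - 1/2) + 2*(-3/2 + sqrt(5)/2)*conj(-sqrt(5)/2 - 1/2) + 2*(sqrt(5)/2 + 3/2)*conj(-1/2 + sqrt(5)/2) + 5*(0)*conj(0) + 5*(0)*conj(0)]
      = (1/20)[(8) + (-8) + (-sqrt(5) - 1) + (1 - sqrt(5)) + (-1 + sqrt(5)) + (1 + sqrt(5)) + (0) + (0)] = 0/20 = 0
  <chi_5*chi_8, chi_7> = (1/20)[1*(4)*conj(2) + 1*(-4)*conj(-2) + 2*(-3/2 - sqrt(5)/2)*conj(1/2 - sqrt(5)/2) + 2*(3/2 - sqrt(5)/2)*conj(-sqrt(5)/2 - 1/2) + 2*(-3/2 + sqrt(5)/2)*conj(1/2 + sqrt(5)/2) + 2*(sqrt(5)/2 + 3/2)*conj(-1/2 + sqrt(5)/2) + 5*(0)*conj(0) + 5*(0)*conj(0)]
      = (1/20)[(8) + (8) + (1 + sqrt(5)) + (1 - sqrt(5)) + (1 - sqrt(5)) + (1 + sqrt(5)) + (0) + (0)] = 20/20 = 1
  <chi_5*chi_8, chi_8> = (1/20)[1*(4)*conj(2) + 1*(-4)*conj(2) + 2*(-3/2 - sqrt(5)/2)*conj(-sqrt(5)/2 - 1/2) + 2*(3/2 - sqrt(5)/2)*conj(-1/2 + sqrt(5)/2) + 2*(-3/2 + sqrt(5)/2)*conj(-1/2 + sqrt(5)/2) + 2*(sqrt(5)/2 + 3/2)*conj(-sqrt(5)/2 - 1/2) + 5*(0)*conj(0) + 5*(0)*conj(0)]
      = (1/20)[(8) + (-8) + (4 + 2*sqrt(5)) + (-4 + 2*sqrt(5)) + (4 - 2*sqrt(5)) + (-2*sqrt(5) - 4) + (0) + (0)] = 0/20 = 0
Hence the multiplicities are chi_3: 1, chi_4: 1, chi_7: 1. Dimension check: dim(chi_5)*dim(chi_8) = 2*2 = 4 and sum (mult * dim) = 1*1 + 1*1 + 1*2 = 4.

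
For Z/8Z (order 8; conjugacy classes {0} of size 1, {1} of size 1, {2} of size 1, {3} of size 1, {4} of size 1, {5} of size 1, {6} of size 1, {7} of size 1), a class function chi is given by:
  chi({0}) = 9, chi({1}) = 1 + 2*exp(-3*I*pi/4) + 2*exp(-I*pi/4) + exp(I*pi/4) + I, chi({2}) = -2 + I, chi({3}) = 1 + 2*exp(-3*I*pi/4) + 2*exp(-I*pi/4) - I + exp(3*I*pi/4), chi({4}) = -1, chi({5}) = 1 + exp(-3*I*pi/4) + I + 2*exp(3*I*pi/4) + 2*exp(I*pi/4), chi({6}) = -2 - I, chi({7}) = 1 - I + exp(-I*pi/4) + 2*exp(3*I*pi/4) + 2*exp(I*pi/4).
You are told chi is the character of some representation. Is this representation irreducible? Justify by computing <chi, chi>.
Not irreducible (reducible): <chi, chi> = 15 > 1.

Why: <chi, chi> = (1/|G|) sum_C |C| * |chi(C)|^2 = (1/8)[1*|9|^2 + 1*|1 + 2*exp(-3*I*pi/4) + 2*exp(-I*pi/4) + exp(I*pi/4) + I|^2 + 1*|-2 + I|^2 + 1*|1 + 2*exp(-3*I*pi/4) + 2*exp(-I*pi/4) - I + exp(3*I*pi/4)|^2 + 1*|-1|^2 + 1*|1 + exp(-3*I*pi/4) + I + 2*exp(3*I*pi/4) + 2*exp(I*pi/4)|^2 + 1*|-2 - I|^2 + 1*|1 - I + exp(-I*pi/4) + 2*exp(3*I*pi/4) + 2*exp(I*pi/4)|^2]
  = (1/8)[(81) + (7 + 4*exp(-3*I*pi/4) + exp(-I*pi/4) + 2*exp(I*pi/4) + 3*exp(3*I*pi/4)) + (5) + (7 + 3*exp(-I*pi/4) + 2*exp(-3*I*pi/4) + exp(3*I*pi/4) + 4*exp(I*pi/4)) + (1) + (7 + 3*exp(-I*pi/4) + 2*exp(-3*I*pi/4) + exp(3*I*pi/4) + 4*exp(I*pi/4)) + (5) + (7 + 4*exp(-3*I*pi/4) + exp(-I*pi/4) + 2*exp(I*pi/4) + 3*exp(3*I*pi/4))] = 120/8 = 15.
(Exp terms are combined using exp(i*s)*conj(exp(i*t)) = exp(i*(s-t)), and sums of them are collapsed using the identity that for every m > 1 the m distinct m-th roots of unity sum to 0, e.g. 1 + exp(2*I*pi/3) + exp(-2*I*pi/3) = 0.)
A character is irreducible iff <chi, chi> = 1, so this representation is reducible.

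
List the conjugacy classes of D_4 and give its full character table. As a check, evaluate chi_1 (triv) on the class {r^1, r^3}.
Conjugacy classes: {e} of size 1, {r^2} of size 1, {r^1, r^3} of size 2, {s, sr^2, ...} of size 2, {sr, sr^3, ...} of size 2.
Character table:
  irrep \ class              {e} (size 1)  {r^2} (size 1)  {r^1, r^3} (size 2)  {s, sr^2, ...} (size 2)  {sr, sr^3, ...} (size 2)
  chi_1 (triv)               1             1               1                    1                        1                       
  chi_2 (sign: r->1, s->-1)  1             1               1                    -1                       -1                      
  chi_3 (r->-1, s->1)        1             1               -1                   1                        -1                      
  chi_4 (r->-1, s->-1)       1             1               -1                   -1                       1                       
  chi_5 (2d, j=1)            2             -2              0                    0                        0                       

Spot check: chi_1 (triv) on {r^1, r^3} = 1.

D_4 has order 2*4 = 8 with 5 conjugacy classes, hence 5 irreducibles. Sum of squared dims 1 + 1 + 1 + 1 + 4 = 8 = |G|. Linear characters come from the abelianisation; the 2-dimensional irreps have character r^k -> 2*cos(2*pi*j*k/4), reflections -> 0.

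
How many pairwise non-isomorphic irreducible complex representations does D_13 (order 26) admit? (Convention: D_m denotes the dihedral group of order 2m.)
8

Reasoning: The number of irreducible complex representations of a finite group equals its number of conjugacy classes. D_13 has 8 conjugacy classes ((n+3)/2 for n odd), so D_13 (order 26) has exactly 8 irreducible complex representations.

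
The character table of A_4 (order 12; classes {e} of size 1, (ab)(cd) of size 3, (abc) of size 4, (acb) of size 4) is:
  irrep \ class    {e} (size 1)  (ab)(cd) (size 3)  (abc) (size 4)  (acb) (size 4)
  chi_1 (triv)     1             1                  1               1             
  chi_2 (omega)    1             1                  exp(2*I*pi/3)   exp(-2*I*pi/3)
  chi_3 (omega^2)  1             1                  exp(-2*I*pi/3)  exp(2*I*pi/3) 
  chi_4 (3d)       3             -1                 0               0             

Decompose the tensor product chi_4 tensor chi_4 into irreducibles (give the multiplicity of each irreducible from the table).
chi_4 tensor chi_4 = chi_1 + chi_2 + chi_3 + 2*chi_4 (all other irreducibles have multiplicity 0).

Reasoning: The character of a tensor product is the pointwise product (chi_4 * chi_4)(C) = chi_4(C) * chi_4(C):
  {e}: (3)*(3), (ab)(cd): (-1)*(-1), (abc): (0)*(0), (acb): (0)*(0)
so (chi_4 * chi_4) takes values
  {e} -> 9, (ab)(cd) -> 1, (abc) -> 0, (acb) -> 0.
Now take the inner product of this character with each irreducible chi from the table, <chi_4*chi_4, chi> = (1/12) sum_C |C| (chi_4*chi_4)(C) conj(chi(C)):
  <chi_4*chi_4, chi_1> = (1/12)[1*(9)*conj(1) + 3*(1)*conj(1) + 4*(0)*conj(1) + 4*(0)*conj(1)]
      = (1/12)[(9) + (3) + (0) + (0)] = 12/12 = 1
  <chi_4*chi_4, chi_2> = (1/12)[1*(9)*conj(1) + 3*(1)*conj(1) + 4*(0)*conj(exp(2*I*pi/3)) + 4*(0)*conj(exp(-2*I*pi/3))]
      = (1/12)[(9) + (3) + (0) + (0)] = 12/12 = 1
  <chi_4*chi_4, chi_3> = (1/12)[1*(9)*conj(1) + 3*(1)*conj(1) + 4*(0)*conj(exp(-2*I*pi/3)) + 4*(0)*conj(exp(2*I*pi/3))]
      = (1/12)[(9) + (3) + (0) + (0)] = 12/12 = 1
  <chi_4*chi_4, chi_4> = (1/12)[1*(9)*conj(3) + 3*(1)*conj(-1) + 4*(0)*conj(0) + 4*(0)*conj(0)]
      = (1/12)[(27) + (-3) + (0) + (0)] = 24/12 = 2
(Exp terms are combined using exp(i*s)*conj(exp(i*t)) = exp(i*(s-t)), and sums of them are collapsed using the identity that for every m > 1 the m distinct m-th roots of unity sum to 0, e.g. 1 + exp(2*I*pi/3) + exp(-2*I*pi/3) = 0.)
Hence the multiplicities are chi_1: 1, chi_2: 1, chi_3: 1, chi_4: 2. Dimension check: dim(chi_4)*dim(chi_4) = 3*3 = 9 and sum (mult * dim) = 1*1 + 1*1 + 1*1 + 2*3 = 9.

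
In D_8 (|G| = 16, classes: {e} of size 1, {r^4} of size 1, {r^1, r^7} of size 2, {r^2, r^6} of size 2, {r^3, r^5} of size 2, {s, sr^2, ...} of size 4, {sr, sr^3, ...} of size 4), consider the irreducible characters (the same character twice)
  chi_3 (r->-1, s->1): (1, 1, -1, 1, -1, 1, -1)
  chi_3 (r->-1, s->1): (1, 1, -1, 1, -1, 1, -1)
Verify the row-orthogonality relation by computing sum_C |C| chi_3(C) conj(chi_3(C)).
Sum = 16 = |G| = 16; so <chi_3, chi_3> = 1 (norm-1 confirms irreducibility).

Solution. Compute term by term over conjugacy classes (|C| * chi_3(C) * conj(chi_3(C))):
  1*(1)*conj(1) + 1*(1)*conj(1) + 2*(-1)*conj(-1) + 2*(1)*conj(1) + 2*(-1)*conj(-1) + 4*(1)*conj(1) + 4*(-1)*conj(-1)
  = (1) + (1) + (2) + (2) + (2) + (4) + (4)
  = 16.
Dividing by |G| = 16 gives 16/16 = 1, matching the row-orthogonality relation <chi_3, chi_3> = [chi_3 = chi_3].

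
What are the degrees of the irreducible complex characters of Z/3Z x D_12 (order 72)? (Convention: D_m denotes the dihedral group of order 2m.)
Dimensions: 1, 1, 1, 1, 1, 1, 1, 1, 1, 1, 1, 1, 2, 2, 2, 2, 2, 2, 2, 2, 2, 2, 2, 2, 2, 2, 2

Proof sketch: There are 27 irreducibles (= number of conjugacy classes). Their dimensions d_i satisfy sum d_i^2 = |G| = 72: 1 + 1 + 1 + 1 + 1 + 1 + 1 + 1 + 1 + 1 + 1 + 1 + 4 + 4 + 4 + 4 + 4 + 4 + 4 + 4 + 4 + 4 + 4 + 4 + 4 + 4 + 4 = 72. (For the product with Z/3Z: each of the 3 1-dim characters of Z/3Z tensors with each irrep of D_12, giving 3 copies of each D_12-dimension.)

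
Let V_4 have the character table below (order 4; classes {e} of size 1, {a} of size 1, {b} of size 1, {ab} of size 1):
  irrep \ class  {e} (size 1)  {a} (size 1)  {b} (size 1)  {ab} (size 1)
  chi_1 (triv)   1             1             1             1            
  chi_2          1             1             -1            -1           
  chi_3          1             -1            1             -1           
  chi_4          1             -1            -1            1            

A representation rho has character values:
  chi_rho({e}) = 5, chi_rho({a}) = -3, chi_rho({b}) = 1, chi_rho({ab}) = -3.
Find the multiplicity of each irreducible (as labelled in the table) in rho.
Multiplicities: chi_1: 0, chi_2: 1, chi_3: 3, chi_4: 1.

Explanation: Use <chi_rho, chi> = (1/|G|) sum_C |C| * chi_rho(C) * conj(chi(C)) with |G| = 4 for each irreducible chi in the table:
  <chi_rho, chi_1> = (1/4)[1*(5)*conj(1) + 1*(-3)*conj(1) + 1*(1)*conj(1) + 1*(-3)*conj(1)]
      = (1/4)[(5) + (-3) + (1) + (-3)] = 0/4 = 0
  <chi_rho, chi_2> = (1/4)[1*(5)*conj(1) + 1*(-3)*conj(1) + 1*(1)*conj(-1) + 1*(-3)*conj(-1)]
      = (1/4)[(5) + (-3) + (-1) + (3)] = 4/4 = 1
  <chi_rho, chi_3> = (1/4)[1*(5)*conj(1) + 1*(-3)*conj(-1) + 1*(1)*conj(1) + 1*(-3)*conj(-1)]
      = (1/4)[(5) + (3) + (1) + (3)] = 12/4 = 3
  <chi_rho, chi_4> = (1/4)[1*(5)*conj(1) + 1*(-3)*conj(-1) + 1*(1)*conj(-1) + 1*(-3)*conj(1)]
      = (1/4)[(5) + (3) + (-1) + (-3)] = 4/4 = 1
Dimension check: dim(rho) = sum (mult * dim) = 0*1 + 1*1 + 3*1 + 1*1 = 5 = chi_rho(e) = 5.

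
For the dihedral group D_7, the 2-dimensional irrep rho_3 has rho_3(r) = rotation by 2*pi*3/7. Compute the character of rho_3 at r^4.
chi_{rho_3}(r^4) = 2*cos(2*pi*3*4/7) = -2*cos(3*pi/7)

Details: rho_3(r^4) is rotation by angle 2*pi*3*4/7, whose trace is 2*cos(2*pi*3*4/7) = -2*cos(3*pi/7).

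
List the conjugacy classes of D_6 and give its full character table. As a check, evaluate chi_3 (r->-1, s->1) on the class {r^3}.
Conjugacy classes: {e} of size 1, {r^3} of size 1, {r^1, r^5} of size 2, {r^2, r^4} of size 2, {s, sr^2, ...} of size 3, {sr, sr^3, ...} of size 3.
Character table:
  irrep \ class              {e} (size 1)  {r^3} (size 1)  {r^1, r^5} (size 2)  {r^2, r^4} (size 2)  {s, sr^2, ...} (size 3)  {sr, sr^3, ...} (size 3)
  chi_1 (triv)               1             1               1                    1                    1                        1                       
  chi_2 (sign: r->1, s->-1)  1             1               1                    1                    -1                       -1                      
  chi_3 (r->-1, s->1)        1             -1              -1                   1                    1                        -1                      
  chi_4 (r->-1, s->-1)       1             -1              -1                   1                    -1                       1                       
  chi_5 (2d, j=1)            2             -2              1                    -1                   0                        0                       
  chi_6 (2d, j=2)            2             2               -1                   -1                   0                        0                       

Spot check: chi_3 (r->-1, s->1) on {r^3} = -1.

Argument: D_6 has order 2*6 = 12 with 6 conjugacy classes, hence 6 irreducibles. Sum of squared dims 1 + 1 + 1 + 1 + 4 + 4 = 12 = |G|. Linear characters come from the abelianisation; the 2-dimensional irreps have character r^k -> 2*cos(2*pi*j*k/6), reflections -> 0.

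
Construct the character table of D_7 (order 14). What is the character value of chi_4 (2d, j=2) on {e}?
Conjugacy classes: {e} of size 1, {r^1, r^6} of size 2, {r^2, r^5} of size 2, {r^3, r^4} of size 2, {s, sr, ..., sr^6} of size 7.
Character table:
  irrep \ class              {e} (size 1)  {r^1, r^6} (size 2)  {r^2, r^5} (size 2)  {r^3, r^4} (size 2)  {s, sr, ..., sr^6} (size 7)
  chi_1 (triv)               1             1                    1                    1                    1                          
  chi_2 (sign: r->1, s->-1)  1             1                    1                    1                    -1                         
  chi_3 (2d, j=1)            2             2*cos(2*pi/7)        -2*cos(3*pi/7)       -2*cos(pi/7)         0                          
  chi_4 (2d, j=2)            2             -2*cos(3*pi/7)       -2*cos(pi/7)         2*cos(2*pi/7)        0                          
  chi_5 (2d, j=3)            2             -2*cos(pi/7)         2*cos(2*pi/7)        -2*cos(3*pi/7)       0                          

Spot check: chi_4 (2d, j=2) on {e} = 2.

Details: D_7 has order 2*7 = 14 with 5 conjugacy classes, hence 5 irreducibles. Sum of squared dims 1 + 1 + 4 + 4 + 4 = 14 = |G|. Linear characters come from the abelianisation; the 2-dimensional irreps have character r^k -> 2*cos(2*pi*j*k/7), reflections -> 0.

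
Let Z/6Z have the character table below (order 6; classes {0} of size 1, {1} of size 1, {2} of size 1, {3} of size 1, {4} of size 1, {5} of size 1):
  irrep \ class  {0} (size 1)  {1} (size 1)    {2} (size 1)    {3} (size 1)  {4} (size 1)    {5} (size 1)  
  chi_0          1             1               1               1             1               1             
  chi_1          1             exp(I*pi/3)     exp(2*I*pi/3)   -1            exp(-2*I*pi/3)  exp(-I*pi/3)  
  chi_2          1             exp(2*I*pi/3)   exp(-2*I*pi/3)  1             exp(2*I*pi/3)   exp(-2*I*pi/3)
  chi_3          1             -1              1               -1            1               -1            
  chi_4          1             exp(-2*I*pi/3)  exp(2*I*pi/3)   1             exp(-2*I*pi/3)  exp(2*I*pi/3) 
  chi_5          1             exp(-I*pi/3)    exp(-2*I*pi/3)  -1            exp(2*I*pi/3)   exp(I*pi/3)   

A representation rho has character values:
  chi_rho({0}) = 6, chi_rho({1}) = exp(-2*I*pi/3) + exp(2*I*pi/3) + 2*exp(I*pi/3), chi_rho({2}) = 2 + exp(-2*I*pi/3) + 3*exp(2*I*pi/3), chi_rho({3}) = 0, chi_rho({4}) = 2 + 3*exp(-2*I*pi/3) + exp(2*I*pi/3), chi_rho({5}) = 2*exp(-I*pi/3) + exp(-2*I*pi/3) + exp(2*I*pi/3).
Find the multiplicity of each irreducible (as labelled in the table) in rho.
Multiplicities: chi_0: 1, chi_1: 2, chi_2: 1, chi_3: 1, chi_4: 1, chi_5: 0.

Why: Use <chi_rho, chi> = (1/|G|) sum_C |C| * chi_rho(C) * conj(chi(C)) with |G| = 6 for each irreducible chi in the table:
  <chi_rho, chi_0> = (1/6)[1*(6)*conj(1) + 1*(exp(-2*I*pi/3) + exp(2*I*pi/3) + 2*exp(I*pi/3))*conj(1) + 1*(2 + exp(-2*I*pi/3) + 3*exp(2*I*pi/3))*conj(1) + 1*(0)*conj(1) + 1*(2 + 3*exp(-2*I*pi/3) + exp(2*I*pi/3))*conj(1) + 1*(2*exp(-I*pi/3) + exp(-2*I*pi/3) + exp(2*I*pi/3))*conj(1)]
      = (1/6)[(6) + (exp(-2*I*pi/3) + exp(2*I*pi/3) + 2*exp(I*pi/3)) + (2 + exp(-2*I*pi/3) + 3*exp(2*I*pi/3)) + (0) + (2 + 3*exp(-2*I*pi/3) + exp(2*I*pi/3)) + (2*exp(-I*pi/3) + exp(-2*I*pi/3) + exp(2*I*pi/3))] = 6/6 = 1
  <chi_rho, chi_1> = (1/6)[1*(6)*conj(1) + 1*(exp(-2*I*pi/3) + exp(2*I*pi/3) + 2*exp(I*pi/3))*conj(exp(I*pi/3)) + 1*(2 + exp(-2*I*pi/3) + 3*exp(2*I*pi/3))*conj(exp(2*I*pi/3)) + 1*(0)*conj(-1) + 1*(2 + 3*exp(-2*I*pi/3) + exp(2*I*pi/3))*conj(exp(-2*I*pi/3)) + 1*(2*exp(-I*pi/3) + exp(-2*I*pi/3) + exp(2*I*pi/3))*conj(exp(-I*pi/3))]
      = (1/6)[(6) + (1 + exp(I*pi/3)) + (3 + 2*exp(-2*I*pi/3) + exp(2*I*pi/3)) + (0) + (3 + exp(-2*I*pi/3) + 2*exp(2*I*pi/3)) + (1 + exp(-I*pi/3))] = 12/6 = 2
  <chi_rho, chi_2> = (1/6)[1*(6)*conj(1) + 1*(exp(-2*I*pi/3) + exp(2*I*pi/3) + 2*exp(I*pi/3))*conj(exp(2*I*pi/3)) + 1*(2 + exp(-2*I*pi/3) + 3*exp(2*I*pi/3))*conj(exp(-2*I*pi/3)) + 1*(0)*conj(1) + 1*(2 + 3*exp(-2*I*pi/3) + exp(2*I*pi/3))*conj(exp(2*I*pi/3)) + 1*(2*exp(-I*pi/3) + exp(-2*I*pi/3) + exp(2*I*pi/3))*conj(exp(-2*I*pi/3))]
      = (1/6)[(6) + (1 + 2*exp(-I*pi/3) + exp(2*I*pi/3)) + (1 + 3*exp(-2*I*pi/3) + 2*exp(2*I*pi/3)) + (0) + (1 + 2*exp(-2*I*pi/3) + 3*exp(2*I*pi/3)) + (1 + exp(-2*I*pi/3) + 2*exp(I*pi/3))] = 6/6 = 1
  <chi_rho, chi_3> = (1/6)[1*(6)*conj(1) + 1*(exp(-2*I*pi/3) + exp(2*I*pi/3) + 2*exp(I*pi/3))*conj(-1) + 1*(2 + exp(-2*I*pi/3) + 3*exp(2*I*pi/3))*conj(1) + 1*(0)*conj(-1) + 1*(2 + 3*exp(-2*I*pi/3) + exp(2*I*pi/3))*conj(1) + 1*(2*exp(-I*pi/3) + exp(-2*I*pi/3) + exp(2*I*pi/3))*conj(-1)]
      = (1/6)[(6) + (-2*exp(I*pi/3) - exp(2*I*pi/3) - exp(-2*I*pi/3)) + (2 + exp(-2*I*pi/3) + 3*exp(2*I*pi/3)) + (0) + (2 + 3*exp(-2*I*pi/3) + exp(2*I*pi/3)) + (-exp(2*I*pi/3) - exp(-2*I*pi/3) - 2*exp(-I*pi/3))] = 6/6 = 1
  <chi_rho, chi_4> = (1/6)[1*(6)*conj(1) + 1*(exp(-2*I*pi/3) + exp(2*I*pi/3) + 2*exp(I*pi/3))*conj(exp(-2*I*pi/3)) + 1*(2 + exp(-2*I*pi/3) + 3*exp(2*I*pi/3))*conj(exp(2*I*pi/3)) + 1*(0)*conj(1) + 1*(2 + 3*exp(-2*I*pi/3) + exp(2*I*pi/3))*conj(exp(-2*I*pi/3)) + 1*(2*exp(-I*pi/3) + exp(-2*I*pi/3) + exp(2*I*pi/3))*conj(exp(2*I*pi/3))]
      = (1/6)[(6) + (-1 + exp(-2*I*pi/3)) + (3 + 2*exp(-2*I*pi/3) + exp(2*I*pi/3)) + (0) + (3 + exp(-2*I*pi/3) + 2*exp(2*I*pi/3)) + (-1 + exp(2*I*pi/3))] = 6/6 = 1
  <chi_rho, chi_5> = (1/6)[1*(6)*conj(1) + 1*(exp(-2*I*pi/3) + exp(2*I*pi/3) + 2*exp(I*pi/3))*conj(exp(-I*pi/3)) + 1*(2 + exp(-2*I*pi/3) + 3*exp(2*I*pi/3))*conj(exp(-2*I*pi/3)) + 1*(0)*conj(-1) + 1*(2 + 3*exp(-2*I*pi/3) + exp(2*I*pi/3))*conj(exp(2*I*pi/3)) + 1*(2*exp(-I*pi/3) + exp(-2*I*pi/3) + exp(2*I*pi/3))*conj(exp(I*pi/3))]
      = (1/6)[(6) + (-1 + exp(-I*pi/3) + 2*exp(2*I*pi/3)) + (1 + 3*exp(-2*I*pi/3) + 2*exp(2*I*pi/3)) + (0) + (1 + 2*exp(-2*I*pi/3) + 3*exp(2*I*pi/3)) + (-1 + 2*exp(-2*I*pi/3) + exp(I*pi/3))] = 0/6 = 0
(Exp terms are combined using exp(i*s)*conj(exp(i*t)) = exp(i*(s-t)), and sums of them are collapsed using the identity that for every m > 1 the m distinct m-th roots of unity sum to 0, e.g. 1 + exp(2*I*pi/3) + exp(-2*I*pi/3) = 0.)
Dimension check: dim(rho) = sum (mult * dim) = 1*1 + 2*1 + 1*1 + 1*1 + 1*1 + 0*1 = 6 = chi_rho(e) = 6.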